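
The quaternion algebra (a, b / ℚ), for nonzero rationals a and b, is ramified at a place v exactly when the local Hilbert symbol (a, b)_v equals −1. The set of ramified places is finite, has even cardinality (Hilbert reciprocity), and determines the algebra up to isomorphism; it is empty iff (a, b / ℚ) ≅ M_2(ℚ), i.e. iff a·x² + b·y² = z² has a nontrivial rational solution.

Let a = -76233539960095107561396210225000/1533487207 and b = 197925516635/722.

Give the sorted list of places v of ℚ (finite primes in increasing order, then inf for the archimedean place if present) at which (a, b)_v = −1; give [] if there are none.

[7, 11, 23, 47]

(a, b) ≡ (-75670, 748300630) mod (ℚ^×)²; places V = {2, 3, 5, 7, 11, 19, 23, 29, 31, 41, 47, ∞}.
(a,b)_5: α=5, u≡4; β=1, v≡1 (mod 5); (4|5)=+1, (1|5)=+1; sign (−1)^0·+1^1·+1^5 = +1.
(a,b)_3: α=6, u≡2; β=0, v≡1 (mod 3); (2|3)=-1, (1|3)=+1; sign (−1)^0·-1^0·+1^6 = +1.
(a,b)_29: α=2, u≡6; β=1, v≡1 (mod 29); (6|29)=+1, (1|29)=+1; sign (−1)^0·+1^1·+1^2 = +1.
(a,b)_23: α=7, u≡22; β=3, v≡14 (mod 23); (22|23)=-1, (14|23)=-1; sign (−1)^1·-1^3·-1^7 = -1.
(a,b)_31: α=2, u≡4; β=1, v≡30 (mod 31); (4|31)=+1, (30|31)=-1; sign (−1)^0·+1^1·-1^2 = +1.
(a,b)_∞: sgn(-75670)=−, sgn(748300630)=+, so +1.
(a,b)_11: α=4, u≡2; β=1, v≡10 (mod 11); (2|11)=-1, (10|11)=-1; sign (−1)^0·-1^1·-1^4 = -1.
(a,b)_41: α=-2, u≡1; β=0, v≡25 (mod 41); (1|41)=+1, (25|41)=+1; sign (−1)^0·+1^0·+1^-2 = +1.
(a,b)_47: α=3, u≡11; β=1, v≡39 (mod 47); (11|47)=-1, (39|47)=-1; sign (−1)^1·-1^1·-1^3 = -1.
(a,b)_2: α=3, β=-1; u≡5, v≡3 (mod 8); ε(u)ε(v)=0·1, αω(v)=3·1, βω(u)=-1·1; sum ≡ 0  ⇒  +1.
(a,b)_19: α=-4, u≡1; β=-2, v≡14 (mod 19); (1|19)=+1, (14|19)=-1; sign (−1)^0·+1^-2·-1^-4 = +1.
(a,b)_7: α=-1, u≡3; β=1, v≡6 (mod 7); (3|7)=-1, (6|7)=-1; sign (−1)^1·-1^1·-1^-1 = -1.
(-75670, 748300630 / ℚ) ramifies at {7, 11, 23, 47}: a division algebra.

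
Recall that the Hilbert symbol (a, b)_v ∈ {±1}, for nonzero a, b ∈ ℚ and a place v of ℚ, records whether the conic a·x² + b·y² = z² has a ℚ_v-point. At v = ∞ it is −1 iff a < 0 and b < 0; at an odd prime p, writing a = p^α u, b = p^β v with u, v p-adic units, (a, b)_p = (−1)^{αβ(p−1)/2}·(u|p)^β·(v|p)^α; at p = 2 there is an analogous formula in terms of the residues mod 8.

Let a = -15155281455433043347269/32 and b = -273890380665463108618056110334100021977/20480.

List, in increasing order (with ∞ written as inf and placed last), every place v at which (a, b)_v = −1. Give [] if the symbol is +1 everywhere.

(a, b) ≡ (-8778, -51765) mod (ℚ^×)²; places V = {2, 3, 5, 7, 11, 17, 19, 29, 37, ∞}.
(a,b)_19: α=1, u≡15; β=2, v≡13 (mod 19); (15|19)=-1, (13|19)=-1; sign (−1)^0·-1^2·-1^1 = -1.
(a,b)_5: α=0, u≡3; β=-1, v≡3 (mod 5); (3|5)=-1, (3|5)=-1; sign (−1)^0·-1^-1·-1^0 = -1.
(a,b)_2: α=-5, β=-12; u≡3, v≡3 (mod 8); ε(u)ε(v)=1·1, αω(v)=-5·1, βω(u)=-12·1; sum ≡ 0  ⇒  +1.
(a,b)_17: α=2, u≡5; β=3, v≡13 (mod 17); (5|17)=-1, (13|17)=+1; sign (−1)^0·-1^3·+1^2 = -1.
(a,b)_37: α=2, u≡10; β=4, v≡22 (mod 37); (10|37)=+1, (22|37)=-1; sign (−1)^0·+1^4·-1^2 = +1.
(a,b)_3: α=7, u≡2; β=9, v≡1 (mod 3); (2|3)=-1, (1|3)=+1; sign (−1)^1·-1^9·+1^7 = +1.
(a,b)_29: α=2, u≡24; β=3, v≡16 (mod 29); (24|29)=+1, (16|29)=+1; sign (−1)^0·+1^3·+1^2 = +1.
(a,b)_11: α=3, u≡5; β=6, v≡5 (mod 11); (5|11)=+1, (5|11)=+1; sign (−1)^0·+1^6·+1^3 = +1.
(a,b)_∞: sgn(-8778)=−, sgn(-51765)=−, so -1.
(a,b)_7: α=7, u≡5; β=13, v≡4 (mod 7); (5|7)=-1, (4|7)=+1; sign (−1)^1·-1^13·+1^7 = +1.
(-8778, -51765 / ℚ) ramifies at {5, 17, 19, ∞}: a division algebra.

[5, 17, 19, inf]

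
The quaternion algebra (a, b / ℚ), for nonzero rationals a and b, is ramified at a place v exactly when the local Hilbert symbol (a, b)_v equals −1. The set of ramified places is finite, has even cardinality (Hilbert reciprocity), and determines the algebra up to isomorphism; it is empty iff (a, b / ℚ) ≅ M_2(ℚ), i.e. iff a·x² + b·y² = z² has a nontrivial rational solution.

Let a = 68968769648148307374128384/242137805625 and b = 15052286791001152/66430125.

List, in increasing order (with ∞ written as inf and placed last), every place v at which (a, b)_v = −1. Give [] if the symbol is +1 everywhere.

[11, 29]

Mod squares: a ≡ 29, b ≡ 11165. Check v ∈ {∞, 2, 3, 5, 7, 11, 19, 29, 31}.
v=7: a=7^4·(≡1), b=7^1·(≡5) mod 7; (1|7)=+1, (5|7)=-1; (−1)^{4·1·3}·(+1)^1·(-1)^4 = +1.
v=2: v_2(a)=8, v_2(b)=6; units ≡ 5, 5 (mod 8); ε·ε+αω+βω = 0·0+8·1+6·1 ≡ 0  ⇒  (a,b)_2 = +1.
v=∞: 29 > 0 and 11165 > 0  ⇒  (a,b)_∞ = +1.
v=29: a=29^5·(≡7), b=29^3·(≡18) mod 29; (7|29)=+1, (18|29)=-1; (−1)^{5·3·14}·(+1)^3·(-1)^5 = -1.
v=3: a=3^-18·(≡2), b=3^-12·(≡2) mod 3; (2|3)=-1, (2|3)=-1; (−1)^{-18·-12·1}·(-1)^-12·(-1)^-18 = +1.
v=11: a=11^2·(≡2), b=11^1·(≡1) mod 11; (2|11)=-1, (1|11)=+1; (−1)^{2·1·5}·(-1)^1·(+1)^2 = -1.
v=31: a=31^2·(≡15), b=31^2·(≡28) mod 31; (15|31)=-1, (28|31)=+1; (−1)^{2·2·15}·(-1)^2·(+1)^2 = +1.
v=5: a=5^-4·(≡1), b=5^-3·(≡2) mod 5; (1|5)=+1, (2|5)=-1; (−1)^{-4·-3·2}·(+1)^-3·(-1)^-4 = +1.
v=19: a=19^6·(≡10), b=19^4·(≡18) mod 19; (10|19)=-1, (18|19)=-1; (−1)^{6·4·9}·(-1)^4·(-1)^6 = +1.
Ram(29, 11165) = {11, 29}; no ℚ_11-point on the conic.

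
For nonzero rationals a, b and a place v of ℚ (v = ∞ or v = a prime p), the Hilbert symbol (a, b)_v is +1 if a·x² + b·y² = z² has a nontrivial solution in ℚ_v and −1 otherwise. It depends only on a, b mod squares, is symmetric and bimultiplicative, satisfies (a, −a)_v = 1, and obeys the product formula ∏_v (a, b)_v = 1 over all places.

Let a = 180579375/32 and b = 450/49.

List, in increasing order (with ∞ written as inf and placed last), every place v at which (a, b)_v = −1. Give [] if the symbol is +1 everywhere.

[3, 29]

(a, b) ≡ (7134, 2) mod (ℚ^×)²; places V = {2, 3, 5, 7, 29, 41, ∞}.
(a,b)_29: α=1, u≡8; β=0, v≡8 (mod 29); (8|29)=-1, (8|29)=-1; sign (−1)^0·-1^0·-1^1 = -1.
(a,b)_5: α=4, u≡1; β=2, v≡2 (mod 5); (1|5)=+1, (2|5)=-1; sign (−1)^0·+1^2·-1^4 = +1.
(a,b)_41: α=1, u≡1; β=0, v≡5 (mod 41); (1|41)=+1, (5|41)=+1; sign (−1)^0·+1^0·+1^1 = +1.
(a,b)_7: α=0, u≡1; β=-2, v≡2 (mod 7); (1|7)=+1, (2|7)=+1; sign (−1)^0·+1^-2·+1^0 = +1.
(a,b)_∞: sgn(7134)=+, sgn(2)=+, so +1.
(a,b)_3: α=5, u≡2; β=2, v≡2 (mod 3); (2|3)=-1, (2|3)=-1; sign (−1)^0·-1^2·-1^5 = -1.
(a,b)_2: α=-5, β=1; u≡7, v≡1 (mod 8); ε(u)ε(v)=1·0, αω(v)=-5·0, βω(u)=1·0; sum ≡ 0  ⇒  +1.
(7134, 2 / ℚ) ramifies at {3, 29}: a division algebra.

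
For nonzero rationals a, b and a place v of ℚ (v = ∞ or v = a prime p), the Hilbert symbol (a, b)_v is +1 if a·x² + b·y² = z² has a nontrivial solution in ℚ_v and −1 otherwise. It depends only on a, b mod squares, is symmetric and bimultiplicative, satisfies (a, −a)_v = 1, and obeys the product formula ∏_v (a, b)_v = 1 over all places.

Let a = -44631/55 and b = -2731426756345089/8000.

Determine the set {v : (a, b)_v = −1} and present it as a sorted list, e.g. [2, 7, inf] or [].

[2, inf]

Mod squares: a ≡ -30305, b ≡ -1045. Check v ∈ {∞, 2, 3, 5, 11, 19, 29}.
v=2: v_2(a)=0, v_2(b)=-6; units ≡ 7, 3 (mod 8); ε·ε+αω+βω = 1·1+0·1+-6·0 ≡ 1  ⇒  (a,b)_2 = -1.
v=11: a=11^-1·(≡8), b=11^1·(≡3) mod 11; (8|11)=-1, (3|11)=+1; (−1)^{-1·1·5}·(-1)^1·(+1)^-1 = +1.
v=∞: -30305 < 0 and -1045 < 0  ⇒  (a,b)_∞ = -1.
v=29: a=29^1·(≡20), b=29^2·(≡13) mod 29; (20|29)=+1, (13|29)=+1; (−1)^{1·2·14}·(+1)^2·(+1)^1 = +1.
v=3: a=3^4·(≡1), b=3^16·(≡2) mod 3; (1|3)=+1, (2|3)=-1; (−1)^{4·16·1}·(+1)^16·(-1)^4 = +1.
v=5: a=5^-1·(≡4), b=5^-3·(≡4) mod 5; (4|5)=+1, (4|5)=+1; (−1)^{-1·-3·2}·(+1)^-3·(+1)^-1 = +1.
v=19: a=19^1·(≡6), b=19^3·(≡15) mod 19; (6|19)=+1, (15|19)=-1; (−1)^{1·3·9}·(+1)^3·(-1)^1 = +1.
Ram(-30305, -1045) = {2, ∞}; no ℚ_2-point on the conic.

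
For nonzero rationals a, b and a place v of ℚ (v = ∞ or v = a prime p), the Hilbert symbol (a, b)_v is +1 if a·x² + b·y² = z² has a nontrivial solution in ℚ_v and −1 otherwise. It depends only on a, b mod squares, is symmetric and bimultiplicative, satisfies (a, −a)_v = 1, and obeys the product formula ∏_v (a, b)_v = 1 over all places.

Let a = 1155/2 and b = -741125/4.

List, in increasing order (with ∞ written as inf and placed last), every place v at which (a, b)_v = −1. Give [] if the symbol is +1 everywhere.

(a, b) ≡ (2310, -5) mod (ℚ^×)²; places V = {2, 3, 5, 7, 11, ∞}.
(a,b)_3: α=1, u≡2; β=0, v≡1 (mod 3); (2|3)=-1, (1|3)=+1; sign (−1)^0·-1^0·+1^1 = +1.
(a,b)_11: α=1, u≡3; β=2, v≡6 (mod 11); (3|11)=+1, (6|11)=-1; sign (−1)^0·+1^2·-1^1 = -1.
(a,b)_2: α=-1, β=-2; u≡3, v≡3 (mod 8); ε(u)ε(v)=1·1, αω(v)=-1·1, βω(u)=-2·1; sum ≡ 0  ⇒  +1.
(a,b)_5: α=1, u≡3; β=3, v≡4 (mod 5); (3|5)=-1, (4|5)=+1; sign (−1)^0·-1^3·+1^1 = -1.
(a,b)_7: α=1, u≡2; β=2, v≡4 (mod 7); (2|7)=+1, (4|7)=+1; sign (−1)^0·+1^2·+1^1 = +1.
(a,b)_∞: sgn(2310)=+, sgn(-5)=−, so +1.
(2310, -5 / ℚ) ramifies at {5, 11}: a division algebra.

[5, 11]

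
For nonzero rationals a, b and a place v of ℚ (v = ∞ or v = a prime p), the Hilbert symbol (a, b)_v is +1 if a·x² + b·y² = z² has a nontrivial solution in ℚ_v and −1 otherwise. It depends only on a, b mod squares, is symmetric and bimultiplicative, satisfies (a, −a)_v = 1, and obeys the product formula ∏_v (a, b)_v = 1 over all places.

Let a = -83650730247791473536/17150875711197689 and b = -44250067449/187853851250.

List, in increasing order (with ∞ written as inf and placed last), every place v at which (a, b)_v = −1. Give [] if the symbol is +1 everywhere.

[53, inf]

(a, b) ≡ (-47806, -2) mod (ℚ^×)²; places V = {2, 3, 5, 7, 11, 13, 23, 41, 53, ∞}.
(a,b)_11: α=1, u≡2; β=0, v≡5 (mod 11); (2|11)=-1, (5|11)=+1; sign (−1)^0·-1^0·+1^1 = +1.
(a,b)_7: α=2, u≡2; β=4, v≡5 (mod 7); (2|7)=+1, (5|7)=-1; sign (−1)^0·+1^4·-1^2 = +1.
(a,b)_13: α=0, u≡6; β=-2, v≡7 (mod 13); (6|13)=-1, (7|13)=-1; sign (−1)^0·-1^-2·-1^0 = +1.
(a,b)_2: α=7, β=-1; u≡1, v≡7 (mod 8); ε(u)ε(v)=0·1, αω(v)=7·0, βω(u)=-1·0; sum ≡ 0  ⇒  +1.
(a,b)_41: α=-5, u≡20; β=-2, v≡5 (mod 41); (20|41)=+1, (5|41)=+1; sign (−1)^0·+1^-2·+1^-5 = +1.
(a,b)_5: α=0, u≡1; β=-4, v≡3 (mod 5); (1|5)=+1, (3|5)=-1; sign (−1)^0·+1^-4·-1^0 = +1.
(a,b)_3: α=28, u≡2; β=8, v≡1 (mod 3); (2|3)=-1, (1|3)=+1; sign (−1)^0·-1^8·+1^28 = +1.
(a,b)_23: α=-6, u≡15; β=-2, v≡7 (mod 23); (15|23)=-1, (7|23)=-1; sign (−1)^0·-1^-2·-1^-6 = +1.
(a,b)_53: α=1, u≡42; β=2, v≡48 (mod 53); (42|53)=+1, (48|53)=-1; sign (−1)^0·+1^2·-1^1 = -1.
(a,b)_∞: sgn(-47806)=−, sgn(-2)=−, so -1.
Ram(-47806, -2) = {53, ∞}; no ℚ_53-point on the conic.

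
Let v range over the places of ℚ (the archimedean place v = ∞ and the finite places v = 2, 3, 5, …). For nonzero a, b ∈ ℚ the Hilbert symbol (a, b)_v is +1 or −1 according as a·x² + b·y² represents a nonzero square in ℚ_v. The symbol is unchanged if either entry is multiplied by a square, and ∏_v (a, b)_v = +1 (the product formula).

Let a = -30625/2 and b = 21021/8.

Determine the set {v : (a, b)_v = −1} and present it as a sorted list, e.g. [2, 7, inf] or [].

[2, 13]

(a, b) ≡ (-2, 858) mod (ℚ^×)²; places V = {2, 3, 5, 7, 11, 13, ∞}.
(a,b)_13: α=0, u≡8; β=1, v≡12 (mod 13); (8|13)=-1, (12|13)=+1; sign (−1)^0·-1^1·+1^0 = -1.
(a,b)_5: α=4, u≡3; β=0, v≡2 (mod 5); (3|5)=-1, (2|5)=-1; sign (−1)^0·-1^0·-1^4 = +1.
(a,b)_2: α=-1, β=-3; u≡7, v≡5 (mod 8); ε(u)ε(v)=1·0, αω(v)=-1·1, βω(u)=-3·0; sum ≡ 1  ⇒  -1.
(a,b)_3: α=0, u≡1; β=1, v≡1 (mod 3); (1|3)=+1, (1|3)=+1; sign (−1)^0·+1^1·+1^0 = +1.
(a,b)_∞: sgn(-2)=−, sgn(858)=+, so +1.
(a,b)_7: α=2, u≡6; β=2, v≡2 (mod 7); (6|7)=-1, (2|7)=+1; sign (−1)^0·-1^2·+1^2 = +1.
(a,b)_11: α=0, u≡5; β=1, v≡1 (mod 11); (5|11)=+1, (1|11)=+1; sign (−1)^0·+1^1·+1^0 = +1.
Ram(-2, 858) = {2, 13}; no ℚ_2-point on the conic.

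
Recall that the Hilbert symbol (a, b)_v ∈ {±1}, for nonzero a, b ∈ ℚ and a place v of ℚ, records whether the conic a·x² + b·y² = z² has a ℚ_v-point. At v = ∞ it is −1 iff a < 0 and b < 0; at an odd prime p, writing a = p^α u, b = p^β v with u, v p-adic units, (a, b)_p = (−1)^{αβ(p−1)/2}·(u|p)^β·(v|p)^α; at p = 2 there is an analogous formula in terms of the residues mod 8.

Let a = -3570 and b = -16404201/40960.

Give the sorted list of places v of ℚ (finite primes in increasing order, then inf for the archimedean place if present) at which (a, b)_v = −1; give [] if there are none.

Mod squares: a ≡ -3570, b ≡ -5610. Check v ∈ {∞, 2, 3, 5, 7, 11, 17, 19}.
v=3: a=3^1·(≡1), b=3^5·(≡2) mod 3; (1|3)=+1, (2|3)=-1; (−1)^{1·5·1}·(+1)^5·(-1)^1 = +1.
v=17: a=17^1·(≡11), b=17^1·(≡5) mod 17; (11|17)=-1, (5|17)=-1; (−1)^{1·1·8}·(-1)^1·(-1)^1 = +1.
v=19: a=19^0·(≡2), b=19^2·(≡3) mod 19; (2|19)=-1, (3|19)=-1; (−1)^{0·2·9}·(-1)^2·(-1)^0 = +1.
v=11: a=11^0·(≡5), b=11^1·(≡8) mod 11; (5|11)=+1, (8|11)=-1; (−1)^{0·1·5}·(+1)^1·(-1)^0 = +1.
v=5: a=5^1·(≡1), b=5^-1·(≡2) mod 5; (1|5)=+1, (2|5)=-1; (−1)^{1·-1·2}·(+1)^-1·(-1)^1 = -1.
v=∞: -3570 < 0 and -5610 < 0  ⇒  (a,b)_∞ = -1.
v=7: a=7^1·(≡1), b=7^0·(≡4) mod 7; (1|7)=+1, (4|7)=+1; (−1)^{1·0·3}·(+1)^0·(+1)^1 = +1.
v=2: v_2(a)=1, v_2(b)=-13; units ≡ 7, 3 (mod 8); ε·ε+αω+βω = 1·1+1·1+-13·0 ≡ 0  ⇒  (a,b)_2 = +1.
(-3570, -5610 / ℚ) ramifies at {5, ∞}: a division algebra.

[5, inf]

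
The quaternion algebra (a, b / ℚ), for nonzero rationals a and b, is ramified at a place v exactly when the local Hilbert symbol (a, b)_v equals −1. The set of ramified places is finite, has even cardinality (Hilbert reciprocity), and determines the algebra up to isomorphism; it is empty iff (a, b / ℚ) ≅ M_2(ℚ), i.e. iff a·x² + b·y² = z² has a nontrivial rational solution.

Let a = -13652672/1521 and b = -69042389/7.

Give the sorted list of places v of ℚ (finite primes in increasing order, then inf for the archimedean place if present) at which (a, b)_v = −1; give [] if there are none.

[13, 17, 47, inf]

Mod squares: a ≡ -1763, b ≡ -1672307. Check v ∈ {∞, 2, 3, 7, 11, 13, 17, 23, 41, 43, 47}.
v=2: v_2(a)=6, v_2(b)=0; units ≡ 5, 5 (mod 8); ε·ε+αω+βω = 0·0+6·1+0·1 ≡ 0  ⇒  (a,b)_2 = +1.
v=47: a=47^0·(≡10), b=47^1·(≡40) mod 47; (10|47)=-1, (40|47)=-1; (−1)^{0·1·23}·(-1)^1·(-1)^0 = -1.
v=3: a=3^-2·(≡1), b=3^0·(≡1) mod 3; (1|3)=+1, (1|3)=+1; (−1)^{-2·0·1}·(+1)^0·(+1)^-2 = +1.
v=11: a=11^2·(≡2), b=11^0·(≡5) mod 11; (2|11)=-1, (5|11)=+1; (−1)^{2·0·5}·(-1)^0·(+1)^2 = +1.
v=13: a=13^-2·(≡5), b=13^1·(≡4) mod 13; (5|13)=-1, (4|13)=+1; (−1)^{-2·1·6}·(-1)^1·(+1)^-2 = -1.
v=17: a=17^0·(≡12), b=17^3·(≡13) mod 17; (12|17)=-1, (13|17)=+1; (−1)^{0·3·8}·(-1)^3·(+1)^0 = -1.
v=41: a=41^1·(≡23), b=41^0·(≡31) mod 41; (23|41)=+1, (31|41)=+1; (−1)^{1·0·20}·(+1)^0·(+1)^1 = +1.
v=7: a=7^0·(≡1), b=7^-1·(≡4) mod 7; (1|7)=+1, (4|7)=+1; (−1)^{0·-1·3}·(+1)^-1·(+1)^0 = +1.
v=43: a=43^1·(≡22), b=43^0·(≡31) mod 43; (22|43)=-1, (31|43)=+1; (−1)^{1·0·21}·(-1)^0·(+1)^1 = +1.
v=23: a=23^0·(≡12), b=23^1·(≡20) mod 23; (12|23)=+1, (20|23)=-1; (−1)^{0·1·11}·(+1)^1·(-1)^0 = +1.
v=∞: -1763 < 0 and -1672307 < 0  ⇒  (a,b)_∞ = -1.
|Ram(-1763, -1672307)| = 4, even; anisotropic at {13, 17, 47, ∞}.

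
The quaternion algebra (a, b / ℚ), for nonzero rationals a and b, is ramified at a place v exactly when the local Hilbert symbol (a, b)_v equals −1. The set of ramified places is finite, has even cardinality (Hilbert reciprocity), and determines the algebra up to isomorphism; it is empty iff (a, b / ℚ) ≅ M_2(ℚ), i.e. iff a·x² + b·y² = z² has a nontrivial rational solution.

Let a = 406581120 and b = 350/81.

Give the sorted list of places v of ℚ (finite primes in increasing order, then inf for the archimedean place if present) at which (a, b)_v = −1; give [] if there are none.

[2, 23]

(a, b) ≡ (78430, 14) mod (ℚ^×)²; places V = {2, 3, 5, 7, 11, 23, 31, ∞}.
(a,b)_23: α=1, u≡8; β=0, v≡10 (mod 23); (8|23)=+1, (10|23)=-1; sign (−1)^0·+1^0·-1^1 = -1.
(a,b)_5: α=1, u≡4; β=2, v≡4 (mod 5); (4|5)=+1, (4|5)=+1; sign (−1)^0·+1^2·+1^1 = +1.
(a,b)_7: α=0, u≡1; β=1, v≡2 (mod 7); (1|7)=+1, (2|7)=+1; sign (−1)^0·+1^1·+1^0 = +1.
(a,b)_11: α=1, u≡6; β=0, v≡5 (mod 11); (6|11)=-1, (5|11)=+1; sign (−1)^0·-1^0·+1^1 = +1.
(a,b)_3: α=4, u≡1; β=-4, v≡2 (mod 3); (1|3)=+1, (2|3)=-1; sign (−1)^0·+1^-4·-1^4 = +1.
(a,b)_2: α=7, β=1; u≡7, v≡7 (mod 8); ε(u)ε(v)=1·1, αω(v)=7·0, βω(u)=1·0; sum ≡ 1  ⇒  -1.
(a,b)_31: α=1, u≡9; β=0, v≡7 (mod 31); (9|31)=+1, (7|31)=+1; sign (−1)^0·+1^0·+1^1 = +1.
(a,b)_∞: sgn(78430)=+, sgn(14)=+, so +1.
(78430, 14 / ℚ) ramifies at {2, 23}: a division algebra.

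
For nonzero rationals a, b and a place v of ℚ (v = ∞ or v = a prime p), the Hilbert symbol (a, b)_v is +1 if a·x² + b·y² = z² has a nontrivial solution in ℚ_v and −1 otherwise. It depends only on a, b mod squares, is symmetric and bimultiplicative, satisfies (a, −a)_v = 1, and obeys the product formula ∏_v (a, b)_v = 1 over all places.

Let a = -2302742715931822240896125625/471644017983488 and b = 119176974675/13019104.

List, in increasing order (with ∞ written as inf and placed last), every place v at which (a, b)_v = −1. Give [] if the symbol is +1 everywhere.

Mod squares: a ≡ -12903, b ≡ 8602. Check v ∈ {∞, 2, 3, 5, 7, 11, 17, 19, 23}.
v=3: a=3^13·(≡1), b=3^6·(≡1) mod 3; (1|3)=+1, (1|3)=+1; (−1)^{13·6·1}·(+1)^6·(+1)^13 = +1.
v=11: a=11^7·(≡1), b=11^3·(≡3) mod 11; (1|11)=+1, (3|11)=+1; (−1)^{7·3·5}·(+1)^3·(+1)^7 = -1.
v=∞: -12903 < 0 and 8602 > 0  ⇒  (a,b)_∞ = +1.
v=19: a=19^-4·(≡6), b=19^-2·(≡3) mod 19; (6|19)=+1, (3|19)=-1; (−1)^{-4·-2·9}·(+1)^-2·(-1)^-4 = +1.
v=23: a=23^-1·(≡20), b=23^-1·(≡2) mod 23; (20|23)=-1, (2|23)=+1; (−1)^{-1·-1·11}·(-1)^-1·(+1)^-1 = +1.
v=5: a=5^4·(≡3), b=5^2·(≡3) mod 5; (3|5)=-1, (3|5)=-1; (−1)^{4·2·2}·(-1)^2·(-1)^4 = +1.
v=7: a=7^-4·(≡3), b=7^-2·(≡6) mod 7; (3|7)=-1, (6|7)=-1; (−1)^{-4·-2·3}·(-1)^-2·(-1)^-4 = +1.
v=2: v_2(a)=-16, v_2(b)=-5; units ≡ 1, 5 (mod 8); ε·ε+αω+βω = 0·0+-16·1+-5·0 ≡ 0  ⇒  (a,b)_2 = +1.
v=17: a=17^9·(≡11), b=17^3·(≡2) mod 17; (11|17)=-1, (2|17)=+1; (−1)^{9·3·8}·(-1)^3·(+1)^9 = -1.
Ram(-12903, 8602) = {11, 17}; no ℚ_11-point on the conic.

[11, 17]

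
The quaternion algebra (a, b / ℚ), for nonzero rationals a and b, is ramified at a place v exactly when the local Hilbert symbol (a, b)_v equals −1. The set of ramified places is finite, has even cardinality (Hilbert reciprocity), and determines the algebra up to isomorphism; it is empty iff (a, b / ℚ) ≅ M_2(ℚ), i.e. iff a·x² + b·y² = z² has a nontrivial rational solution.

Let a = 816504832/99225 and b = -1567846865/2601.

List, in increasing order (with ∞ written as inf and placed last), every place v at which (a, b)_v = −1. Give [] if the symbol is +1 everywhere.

[2, 5, 17, 43]

(a, b) ≡ (199342, -1864265) mod (ℚ^×)²; places V = {2, 3, 5, 7, 11, 13, 17, 23, 29, 41, 43, ∞}.
(a,b)_41: α=1, u≡30; β=0, v≡40 (mod 41); (30|41)=-1, (40|41)=+1; sign (−1)^0·-1^0·+1^1 = +1.
(a,b)_7: α=-2, u≡5; β=0, v≡6 (mod 7); (5|7)=-1, (6|7)=-1; sign (−1)^0·-1^0·-1^-2 = +1.
(a,b)_43: α=0, u≡8; β=1, v≡12 (mod 43); (8|43)=-1, (12|43)=-1; sign (−1)^0·-1^1·-1^0 = -1.
(a,b)_23: α=0, u≡16; β=1, v≡15 (mod 23); (16|23)=+1, (15|23)=-1; sign (−1)^0·+1^1·-1^0 = +1.
(a,b)_17: α=1, u≡16; β=-2, v≡11 (mod 17); (16|17)=+1, (11|17)=-1; sign (−1)^0·+1^-2·-1^1 = -1.
(a,b)_2: α=13, β=0; u≡7, v≡7 (mod 8); ε(u)ε(v)=1·1, αω(v)=13·0, βω(u)=0·0; sum ≡ 1  ⇒  -1.
(a,b)_29: α=0, u≡20; β=3, v≡12 (mod 29); (20|29)=+1, (12|29)=-1; sign (−1)^0·+1^3·-1^0 = +1.
(a,b)_3: α=-4, u≡1; β=-2, v≡1 (mod 3); (1|3)=+1, (1|3)=+1; sign (−1)^0·+1^-2·+1^-4 = +1.
(a,b)_13: α=1, u≡8; β=1, v≡8 (mod 13); (8|13)=-1, (8|13)=-1; sign (−1)^0·-1^1·-1^1 = +1.
(a,b)_5: α=-2, u≡3; β=1, v≡2 (mod 5); (3|5)=-1, (2|5)=-1; sign (−1)^0·-1^1·-1^-2 = -1.
(a,b)_∞: sgn(199342)=+, sgn(-1864265)=−, so +1.
(a,b)_11: α=1, u≡4; β=0, v≡4 (mod 11); (4|11)=+1, (4|11)=+1; sign (−1)^0·+1^0·+1^1 = +1.
(199342, -1864265 / ℚ) ramifies at {2, 5, 17, 43}: a division algebra.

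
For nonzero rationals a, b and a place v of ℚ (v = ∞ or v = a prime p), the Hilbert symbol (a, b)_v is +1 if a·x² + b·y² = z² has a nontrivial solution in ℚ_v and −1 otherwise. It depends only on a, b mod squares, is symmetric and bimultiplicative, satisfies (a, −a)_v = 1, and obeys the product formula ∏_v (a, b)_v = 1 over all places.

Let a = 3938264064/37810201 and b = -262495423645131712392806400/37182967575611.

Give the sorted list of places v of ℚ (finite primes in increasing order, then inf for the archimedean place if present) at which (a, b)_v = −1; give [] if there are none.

(a, b) ≡ (969, -24871) mod (ℚ^×)²; places V = {2, 3, 5, 7, 11, 13, 17, 19, 23, 43, ∞}.
(a,b)_∞: sgn(969)=+, sgn(-24871)=−, so +1.
(a,b)_13: α=-2, u≡6; β=-4, v≡2 (mod 13); (6|13)=-1, (2|13)=-1; sign (−1)^0·-1^-4·-1^-2 = +1.
(a,b)_19: α=1, u≡3; β=5, v≡14 (mod 19); (3|19)=-1, (14|19)=-1; sign (−1)^1·-1^5·-1^1 = -1.
(a,b)_43: α=-2, u≡15; β=-2, v≡12 (mod 43); (15|43)=+1, (12|43)=-1; sign (−1)^0·+1^-2·-1^-2 = +1.
(a,b)_7: α=2, u≡5; β=3, v≡3 (mod 7); (5|7)=-1, (3|7)=-1; sign (−1)^0·-1^3·-1^2 = -1.
(a,b)_17: α=1, u≡7; β=5, v≡9 (mod 17); (7|17)=-1, (9|17)=+1; sign (−1)^0·-1^5·+1^1 = -1.
(a,b)_3: α=5, u≡2; β=12, v≡2 (mod 3); (2|3)=-1, (2|3)=-1; sign (−1)^0·-1^12·-1^5 = -1.
(a,b)_2: α=10, β=14; u≡1, v≡1 (mod 8); ε(u)ε(v)=0·0, αω(v)=10·0, βω(u)=14·0; sum ≡ 0  ⇒  +1.
(a,b)_11: α=-2, u≡5; β=-3, v≡1 (mod 11); (5|11)=+1, (1|11)=+1; sign (−1)^0·+1^-3·+1^-2 = +1.
(a,b)_5: α=0, u≡4; β=2, v≡4 (mod 5); (4|5)=+1, (4|5)=+1; sign (−1)^0·+1^2·+1^0 = +1.
(a,b)_23: α=0, u≡3; β=-2, v≡14 (mod 23); (3|23)=+1, (14|23)=-1; sign (−1)^0·+1^-2·-1^0 = +1.
(969, -24871 / ℚ) ramifies at {3, 7, 17, 19}: a division algebra.

[3, 7, 17, 19]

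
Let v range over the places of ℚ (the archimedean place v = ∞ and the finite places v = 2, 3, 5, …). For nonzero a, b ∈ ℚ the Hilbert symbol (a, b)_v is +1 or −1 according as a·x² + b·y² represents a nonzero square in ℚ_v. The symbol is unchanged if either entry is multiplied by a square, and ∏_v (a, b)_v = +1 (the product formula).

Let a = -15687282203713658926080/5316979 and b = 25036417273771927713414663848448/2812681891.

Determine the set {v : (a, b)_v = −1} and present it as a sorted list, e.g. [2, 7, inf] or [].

[3, 5]

(a, b) ≡ (-53295, 38) mod (ℚ^×)²; places V = {2, 3, 5, 7, 11, 17, 19, 23, 41, 53, ∞}.
(a,b)_23: α=-4, u≡14; β=-6, v≡10 (mod 23); (14|23)=-1, (10|23)=-1; sign (−1)^0·-1^-6·-1^-4 = +1.
(a,b)_3: α=9, u≡1; β=16, v≡2 (mod 3); (1|3)=+1, (2|3)=-1; sign (−1)^0·+1^16·-1^9 = -1.
(a,b)_41: α=2, u≡18; β=4, v≡14 (mod 41); (18|41)=+1, (14|41)=-1; sign (−1)^0·+1^4·-1^2 = +1.
(a,b)_19: α=-1, u≡5; β=-1, v≡12 (mod 19); (5|19)=+1, (12|19)=-1; sign (−1)^1·+1^-1·-1^-1 = +1.
(a,b)_53: α=0, u≡48; β=2, v≡37 (mod 53); (48|53)=-1, (37|53)=+1; sign (−1)^0·-1^2·+1^0 = +1.
(a,b)_2: α=10, β=9; u≡1, v≡3 (mod 8); ε(u)ε(v)=0·1, αω(v)=10·1, βω(u)=9·0; sum ≡ 0  ⇒  +1.
(a,b)_∞: sgn(-53295)=−, sgn(38)=+, so +1.
(a,b)_17: α=5, u≡14; β=6, v≡9 (mod 17); (14|17)=-1, (9|17)=+1; sign (−1)^0·-1^6·+1^5 = +1.
(a,b)_5: α=1, u≡1; β=0, v≡3 (mod 5); (1|5)=+1, (3|5)=-1; sign (−1)^0·+1^0·-1^1 = -1.
(a,b)_7: α=2, u≡5; β=2, v≡6 (mod 7); (5|7)=-1, (6|7)=-1; sign (−1)^0·-1^2·-1^2 = +1.
(a,b)_11: α=3, u≡8; β=2, v≡9 (mod 11); (8|11)=-1, (9|11)=+1; sign (−1)^0·-1^2·+1^3 = +1.
|Ram(-53295, 38)| = 2, even; anisotropic at {3, 5}.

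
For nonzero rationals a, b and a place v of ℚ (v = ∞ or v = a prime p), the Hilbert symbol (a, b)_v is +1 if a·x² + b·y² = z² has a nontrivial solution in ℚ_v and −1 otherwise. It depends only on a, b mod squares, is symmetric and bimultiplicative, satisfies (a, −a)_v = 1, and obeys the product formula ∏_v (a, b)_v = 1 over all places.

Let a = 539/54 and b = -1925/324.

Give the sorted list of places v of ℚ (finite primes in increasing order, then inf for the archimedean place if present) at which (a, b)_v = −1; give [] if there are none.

[2, 7]

(a, b) ≡ (66, -77) mod (ℚ^×)²; places V = {2, 3, 5, 7, 11, ∞}.
(a,b)_∞: sgn(66)=+, sgn(-77)=−, so +1.
(a,b)_3: α=-3, u≡1; β=-4, v≡1 (mod 3); (1|3)=+1, (1|3)=+1; sign (−1)^0·+1^-4·+1^-3 = +1.
(a,b)_5: α=0, u≡1; β=2, v≡2 (mod 5); (1|5)=+1, (2|5)=-1; sign (−1)^0·+1^2·-1^0 = +1.
(a,b)_11: α=1, u≡6; β=1, v≡9 (mod 11); (6|11)=-1, (9|11)=+1; sign (−1)^1·-1^1·+1^1 = +1.
(a,b)_7: α=2, u≡5; β=1, v≡6 (mod 7); (5|7)=-1, (6|7)=-1; sign (−1)^0·-1^1·-1^2 = -1.
(a,b)_2: α=-1, β=-2; u≡1, v≡3 (mod 8); ε(u)ε(v)=0·1, αω(v)=-1·1, βω(u)=-2·0; sum ≡ 1  ⇒  -1.
Ram(66, -77) = {2, 7}; no ℚ_2-point on the conic.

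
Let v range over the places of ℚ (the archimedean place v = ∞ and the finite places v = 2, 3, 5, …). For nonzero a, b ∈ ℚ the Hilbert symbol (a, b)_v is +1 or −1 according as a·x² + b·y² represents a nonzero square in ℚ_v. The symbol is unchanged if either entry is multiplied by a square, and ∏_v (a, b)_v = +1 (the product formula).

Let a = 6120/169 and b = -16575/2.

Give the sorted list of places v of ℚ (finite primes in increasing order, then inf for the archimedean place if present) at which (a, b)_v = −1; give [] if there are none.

[2, 3]

Mod squares: a ≡ 170, b ≡ -1326. Check v ∈ {∞, 2, 3, 5, 13, 17}.
v=∞: 170 > 0 and -1326 < 0  ⇒  (a,b)_∞ = +1.
v=3: a=3^2·(≡2), b=3^1·(≡2) mod 3; (2|3)=-1, (2|3)=-1; (−1)^{2·1·1}·(-1)^1·(-1)^2 = -1.
v=13: a=13^-2·(≡10), b=13^1·(≡6) mod 13; (10|13)=+1, (6|13)=-1; (−1)^{-2·1·6}·(+1)^1·(-1)^-2 = +1.
v=2: v_2(a)=3, v_2(b)=-1; units ≡ 5, 1 (mod 8); ε·ε+αω+βω = 0·0+3·0+-1·1 ≡ 1  ⇒  (a,b)_2 = -1.
v=5: a=5^1·(≡1), b=5^2·(≡1) mod 5; (1|5)=+1, (1|5)=+1; (−1)^{1·2·2}·(+1)^2·(+1)^1 = +1.
v=17: a=17^1·(≡14), b=17^1·(≡14) mod 17; (14|17)=-1, (14|17)=-1; (−1)^{1·1·8}·(-1)^1·(-1)^1 = +1.
|Ram(170, -1326)| = 2, even; anisotropic at {2, 3}.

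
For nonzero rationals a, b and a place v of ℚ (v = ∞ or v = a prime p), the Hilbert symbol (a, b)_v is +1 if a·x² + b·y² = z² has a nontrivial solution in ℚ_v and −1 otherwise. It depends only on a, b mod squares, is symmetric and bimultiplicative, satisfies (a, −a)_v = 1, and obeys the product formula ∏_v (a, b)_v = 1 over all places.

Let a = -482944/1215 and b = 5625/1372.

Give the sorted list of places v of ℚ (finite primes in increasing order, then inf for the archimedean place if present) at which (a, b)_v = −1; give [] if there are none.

[5, 11]

Mod squares: a ≡ -2310, b ≡ 7. Check v ∈ {∞, 2, 3, 5, 7, 11}.
v=5: a=5^-1·(≡2), b=5^4·(≡2) mod 5; (2|5)=-1, (2|5)=-1; (−1)^{-1·4·2}·(-1)^4·(-1)^-1 = -1.
v=3: a=3^-5·(≡1), b=3^2·(≡1) mod 3; (1|3)=+1, (1|3)=+1; (−1)^{-5·2·1}·(+1)^2·(+1)^-5 = +1.
v=∞: -2310 < 0 and 7 > 0  ⇒  (a,b)_∞ = +1.
v=7: a=7^3·(≡5), b=7^-3·(≡1) mod 7; (5|7)=-1, (1|7)=+1; (−1)^{3·-3·3}·(-1)^-3·(+1)^3 = +1.
v=2: v_2(a)=7, v_2(b)=-2; units ≡ 5, 7 (mod 8); ε·ε+αω+βω = 0·1+7·0+-2·1 ≡ 0  ⇒  (a,b)_2 = +1.
v=11: a=11^1·(≡6), b=11^0·(≡6) mod 11; (6|11)=-1, (6|11)=-1; (−1)^{1·0·5}·(-1)^0·(-1)^1 = -1.
(-2310, 7 / ℚ) ramifies at {5, 11}: a division algebra.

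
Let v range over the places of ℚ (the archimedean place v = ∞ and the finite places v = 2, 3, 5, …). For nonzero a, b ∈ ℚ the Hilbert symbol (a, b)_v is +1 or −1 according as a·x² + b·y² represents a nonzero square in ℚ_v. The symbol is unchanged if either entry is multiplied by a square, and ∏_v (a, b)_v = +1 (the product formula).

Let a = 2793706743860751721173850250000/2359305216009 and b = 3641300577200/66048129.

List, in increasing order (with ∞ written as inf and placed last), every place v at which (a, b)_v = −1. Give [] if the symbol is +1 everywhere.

Mod squares: a ≡ 134849, b ≡ 208403. Check v ∈ {∞, 2, 3, 5, 7, 11, 13, 17, 19, 23, 41, 43}.
v=3: a=3^-12·(≡2), b=3^-6·(≡2) mod 3; (2|3)=-1, (2|3)=-1; (−1)^{-12·-6·1}·(-1)^-6·(-1)^-12 = +1.
v=13: a=13^3·(≡12), b=13^1·(≡5) mod 13; (12|13)=+1, (5|13)=-1; (−1)^{3·1·6}·(+1)^1·(-1)^3 = -1.
v=19: a=19^4·(≡17), b=19^2·(≡16) mod 19; (17|19)=+1, (16|19)=+1; (−1)^{4·2·9}·(+1)^2·(+1)^4 = +1.
v=43: a=43^-2·(≡16), b=43^-2·(≡14) mod 43; (16|43)=+1, (14|43)=+1; (−1)^{-2·-2·21}·(+1)^-2·(+1)^-2 = +1.
v=5: a=5^6·(≡4), b=5^2·(≡2) mod 5; (4|5)=+1, (2|5)=-1; (−1)^{6·2·2}·(+1)^2·(-1)^6 = +1.
v=41: a=41^3·(≡39), b=41^1·(≡4) mod 41; (39|41)=+1, (4|41)=+1; (−1)^{3·1·20}·(+1)^1·(+1)^3 = +1.
v=11: a=11^5·(≡9), b=11^2·(≡6) mod 11; (9|11)=+1, (6|11)=-1; (−1)^{5·2·5}·(+1)^2·(-1)^5 = -1.
v=2: v_2(a)=4, v_2(b)=4; units ≡ 1, 3 (mod 8); ε·ε+αω+βω = 0·1+4·1+4·0 ≡ 0  ⇒  (a,b)_2 = +1.
v=∞: 134849 > 0 and 208403 > 0  ⇒  (a,b)_∞ = +1.
v=23: a=23^3·(≡14), b=23^1·(≡21) mod 23; (14|23)=-1, (21|23)=-1; (−1)^{3·1·11}·(-1)^1·(-1)^3 = -1.
v=7: a=7^-4·(≡2), b=7^-2·(≡6) mod 7; (2|7)=+1, (6|7)=-1; (−1)^{-4·-2·3}·(+1)^-2·(-1)^-4 = +1.
v=17: a=17^2·(≡6), b=17^1·(≡8) mod 17; (6|17)=-1, (8|17)=+1; (−1)^{2·1·8}·(-1)^1·(+1)^2 = -1.
|Ram(134849, 208403)| = 4, even; anisotropic at {11, 13, 17, 23}.

[11, 13, 17, 23]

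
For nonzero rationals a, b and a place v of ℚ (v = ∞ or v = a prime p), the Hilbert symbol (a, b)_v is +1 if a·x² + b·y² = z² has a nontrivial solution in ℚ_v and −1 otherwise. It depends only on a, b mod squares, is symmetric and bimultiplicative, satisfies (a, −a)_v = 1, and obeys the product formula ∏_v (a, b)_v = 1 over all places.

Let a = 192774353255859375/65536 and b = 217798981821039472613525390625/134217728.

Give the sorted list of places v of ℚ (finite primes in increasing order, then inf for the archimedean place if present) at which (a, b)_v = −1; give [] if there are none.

[11, 13]

(a, b) ≡ (15015, 546) mod (ℚ^×)²; places V = {2, 3, 5, 7, 11, 13, ∞}.
(a,b)_2: α=-16, β=-27; u≡7, v≡1 (mod 8); ε(u)ε(v)=1·0, αω(v)=-16·0, βω(u)=-27·0; sum ≡ 0  ⇒  +1.
(a,b)_3: α=5, u≡1; β=9, v≡2 (mod 3); (1|3)=+1, (2|3)=-1; sign (−1)^1·+1^9·-1^5 = +1.
(a,b)_13: α=3, u≡8; β=5, v≡9 (mod 13); (8|13)=-1, (9|13)=+1; sign (−1)^0·-1^5·+1^3 = -1.
(a,b)_5: α=9, u≡2; β=14, v≡1 (mod 5); (2|5)=-1, (1|5)=+1; sign (−1)^0·-1^14·+1^9 = +1.
(a,b)_∞: sgn(15015)=+, sgn(546)=+, so +1.
(a,b)_11: α=1, u≡3; β=2, v≡6 (mod 11); (3|11)=+1, (6|11)=-1; sign (−1)^0·+1^2·-1^1 = -1.
(a,b)_7: α=5, u≡3; β=9, v≡1 (mod 7); (3|7)=-1, (1|7)=+1; sign (−1)^1·-1^9·+1^5 = +1.
|Ram(15015, 546)| = 2, even; anisotropic at {11, 13}.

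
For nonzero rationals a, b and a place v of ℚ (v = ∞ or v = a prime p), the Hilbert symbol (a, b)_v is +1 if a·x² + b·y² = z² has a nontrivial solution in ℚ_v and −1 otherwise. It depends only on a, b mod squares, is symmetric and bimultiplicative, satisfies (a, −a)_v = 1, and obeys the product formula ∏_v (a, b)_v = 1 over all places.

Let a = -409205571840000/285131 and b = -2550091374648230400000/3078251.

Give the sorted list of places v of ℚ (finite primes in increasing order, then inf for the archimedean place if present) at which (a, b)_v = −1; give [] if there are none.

(a, b) ≡ (-286, -3135) mod (ℚ^×)²; places V = {2, 3, 5, 7, 11, 13, 19, 23, 29, ∞}.
(a,b)_7: α=-2, u≡1; β=0, v≡1 (mod 7); (1|7)=+1, (1|7)=+1; sign (−1)^0·+1^0·+1^-2 = +1.
(a,b)_11: α=-1, u≡2; β=-1, v≡9 (mod 11); (2|11)=-1, (9|11)=+1; sign (−1)^1·-1^-1·+1^-1 = +1.
(a,b)_∞: sgn(-286)=−, sgn(-3135)=−, so -1.
(a,b)_5: α=4, u≡1; β=5, v≡2 (mod 5); (1|5)=+1, (2|5)=-1; sign (−1)^0·+1^5·-1^4 = +1.
(a,b)_3: α=4, u≡2; β=5, v≡2 (mod 3); (2|3)=-1, (2|3)=-1; sign (−1)^0·-1^5·-1^4 = -1.
(a,b)_13: α=1, u≡4; β=2, v≡11 (mod 13); (4|13)=+1, (11|13)=-1; sign (−1)^0·+1^2·-1^1 = -1.
(a,b)_19: α=2, u≡8; β=3, v≡9 (mod 19); (8|19)=-1, (9|19)=+1; sign (−1)^0·-1^3·+1^2 = -1.
(a,b)_23: α=-2, u≡2; β=-4, v≡13 (mod 23); (2|23)=+1, (13|23)=+1; sign (−1)^0·+1^-4·+1^-2 = +1.
(a,b)_29: α=2, u≡20; β=4, v≡12 (mod 29); (20|29)=+1, (12|29)=-1; sign (−1)^0·+1^4·-1^2 = +1.
(a,b)_2: α=11, β=12; u≡1, v≡1 (mod 8); ε(u)ε(v)=0·0, αω(v)=11·0, βω(u)=12·0; sum ≡ 0  ⇒  +1.
|Ram(-286, -3135)| = 4, even; anisotropic at {3, 13, 19, ∞}.

[3, 13, 19, inf]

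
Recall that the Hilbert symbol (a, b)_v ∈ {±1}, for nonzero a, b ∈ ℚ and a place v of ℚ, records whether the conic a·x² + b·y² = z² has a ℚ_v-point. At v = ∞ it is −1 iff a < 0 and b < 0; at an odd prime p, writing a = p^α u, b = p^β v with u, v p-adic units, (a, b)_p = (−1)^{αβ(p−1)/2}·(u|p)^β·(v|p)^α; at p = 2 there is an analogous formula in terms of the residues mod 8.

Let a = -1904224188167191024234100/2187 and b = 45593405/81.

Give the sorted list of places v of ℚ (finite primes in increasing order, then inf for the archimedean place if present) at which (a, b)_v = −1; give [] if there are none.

[3, 5, 23, 29]

Mod squares: a ≡ -286143, b ≡ 376805. Check v ∈ {∞, 2, 3, 5, 7, 11, 13, 17, 23, 29, 31}.
v=31: a=31^2·(≡9), b=31^1·(≡24) mod 31; (9|31)=+1, (24|31)=-1; (−1)^{2·1·15}·(+1)^1·(-1)^2 = +1.
v=13: a=13^3·(≡11), b=13^1·(≡2) mod 13; (11|13)=-1, (2|13)=-1; (−1)^{3·1·6}·(-1)^1·(-1)^3 = +1.
v=7: a=7^4·(≡5), b=7^0·(≡1) mod 7; (5|7)=-1, (1|7)=+1; (−1)^{4·0·3}·(-1)^0·(+1)^4 = +1.
v=2: v_2(a)=2, v_2(b)=0; units ≡ 1, 5 (mod 8); ε·ε+αω+βω = 0·0+2·1+0·0 ≡ 0  ⇒  (a,b)_2 = +1.
v=3: a=3^-7·(≡1), b=3^-4·(≡2) mod 3; (1|3)=+1, (2|3)=-1; (−1)^{-7·-4·1}·(+1)^-4·(-1)^-7 = -1.
v=23: a=23^1·(≡12), b=23^0·(≡21) mod 23; (12|23)=+1, (21|23)=-1; (−1)^{1·0·11}·(+1)^0·(-1)^1 = -1.
v=∞: -286143 < 0 and 376805 > 0  ⇒  (a,b)_∞ = +1.
v=17: a=17^2·(≡2), b=17^1·(≡10) mod 17; (2|17)=+1, (10|17)=-1; (−1)^{2·1·8}·(+1)^1·(-1)^2 = +1.
v=5: a=5^2·(≡3), b=5^1·(≡1) mod 5; (3|5)=-1, (1|5)=+1; (−1)^{2·1·2}·(-1)^1·(+1)^2 = -1.
v=11: a=11^7·(≡7), b=11^3·(≡3) mod 11; (7|11)=-1, (3|11)=+1; (−1)^{7·3·5}·(-1)^3·(+1)^7 = +1.
v=29: a=29^1·(≡4), b=29^0·(≡3) mod 29; (4|29)=+1, (3|29)=-1; (−1)^{1·0·14}·(+1)^0·(-1)^1 = -1.
Ram(-286143, 376805) = {3, 5, 23, 29}; no ℚ_3-point on the conic.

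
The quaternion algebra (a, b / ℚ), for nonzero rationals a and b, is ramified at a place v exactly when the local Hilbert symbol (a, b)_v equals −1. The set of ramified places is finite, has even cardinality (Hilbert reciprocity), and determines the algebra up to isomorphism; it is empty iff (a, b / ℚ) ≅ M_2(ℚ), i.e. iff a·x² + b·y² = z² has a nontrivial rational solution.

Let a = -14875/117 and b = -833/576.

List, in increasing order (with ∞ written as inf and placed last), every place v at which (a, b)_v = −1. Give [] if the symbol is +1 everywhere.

[5, inf]

(a, b) ≡ (-7735, -17) mod (ℚ^×)²; places V = {2, 3, 5, 7, 13, 17, ∞}.
(a,b)_17: α=1, u≡4; β=1, v≡16 (mod 17); (4|17)=+1, (16|17)=+1; sign (−1)^0·+1^1·+1^1 = +1.
(a,b)_5: α=3, u≡3; β=0, v≡2 (mod 5); (3|5)=-1, (2|5)=-1; sign (−1)^0·-1^0·-1^3 = -1.
(a,b)_13: α=-1, u≡4; β=0, v≡3 (mod 13); (4|13)=+1, (3|13)=+1; sign (−1)^0·+1^0·+1^-1 = +1.
(a,b)_2: α=0, β=-6; u≡1, v≡7 (mod 8); ε(u)ε(v)=0·1, αω(v)=0·0, βω(u)=-6·0; sum ≡ 0  ⇒  +1.
(a,b)_∞: sgn(-7735)=−, sgn(-17)=−, so -1.
(a,b)_3: α=-2, u≡2; β=-2, v≡1 (mod 3); (2|3)=-1, (1|3)=+1; sign (−1)^0·-1^-2·+1^-2 = +1.
(a,b)_7: α=1, u≡2; β=2, v≡2 (mod 7); (2|7)=+1, (2|7)=+1; sign (−1)^0·+1^2·+1^1 = +1.
|Ram(-7735, -17)| = 2, even; anisotropic at {5, ∞}.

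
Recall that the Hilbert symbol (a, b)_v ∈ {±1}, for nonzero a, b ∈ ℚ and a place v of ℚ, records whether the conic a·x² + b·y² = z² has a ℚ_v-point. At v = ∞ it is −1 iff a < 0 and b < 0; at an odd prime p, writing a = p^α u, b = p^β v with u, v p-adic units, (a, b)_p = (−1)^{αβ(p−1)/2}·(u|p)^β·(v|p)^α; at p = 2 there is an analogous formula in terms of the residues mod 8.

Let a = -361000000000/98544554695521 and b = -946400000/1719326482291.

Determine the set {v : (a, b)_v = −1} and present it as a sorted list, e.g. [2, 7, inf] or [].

[2, inf]

Mod squares: a ≡ -10, b ≡ -665. Check v ∈ {∞, 2, 3, 5, 7, 11, 13, 19, 23, 29, 41}.
v=5: a=5^9·(≡3), b=5^5·(≡2) mod 5; (3|5)=-1, (2|5)=-1; (−1)^{9·5·2}·(-1)^5·(-1)^9 = +1.
v=19: a=19^2·(≡7), b=19^-1·(≡14) mod 19; (7|19)=+1, (14|19)=-1; (−1)^{2·-1·9}·(+1)^-1·(-1)^2 = +1.
v=41: a=41^-2·(≡5), b=41^-2·(≡33) mod 41; (5|41)=+1, (33|41)=+1; (−1)^{-2·-2·20}·(+1)^-2·(+1)^-2 = +1.
v=13: a=13^0·(≡3), b=13^2·(≡5) mod 13; (3|13)=+1, (5|13)=-1; (−1)^{0·2·6}·(+1)^2·(-1)^0 = +1.
v=23: a=23^-2·(≡8), b=23^-2·(≡16) mod 23; (8|23)=+1, (16|23)=+1; (−1)^{-2·-2·11}·(+1)^-2·(+1)^-2 = +1.
v=11: a=11^-4·(≡1), b=11^-2·(≡6) mod 11; (1|11)=+1, (6|11)=-1; (−1)^{-4·-2·5}·(+1)^-2·(-1)^-4 = +1.
v=29: a=29^-2·(≡26), b=29^-2·(≡18) mod 29; (26|29)=-1, (18|29)=-1; (−1)^{-2·-2·14}·(-1)^-2·(-1)^-2 = +1.
v=∞: -10 < 0 and -665 < 0  ⇒  (a,b)_∞ = -1.
v=7: a=7^0·(≡1), b=7^1·(≡6) mod 7; (1|7)=+1, (6|7)=-1; (−1)^{0·1·3}·(+1)^1·(-1)^0 = +1.
v=2: v_2(a)=9, v_2(b)=8; units ≡ 3, 7 (mod 8); ε·ε+αω+βω = 1·1+9·0+8·1 ≡ 1  ⇒  (a,b)_2 = -1.
v=3: a=3^-2·(≡2), b=3^0·(≡1) mod 3; (2|3)=-1, (1|3)=+1; (−1)^{-2·0·1}·(-1)^0·(+1)^-2 = +1.
(-10, -665 / ℚ) ramifies at {2, ∞}: a division algebra.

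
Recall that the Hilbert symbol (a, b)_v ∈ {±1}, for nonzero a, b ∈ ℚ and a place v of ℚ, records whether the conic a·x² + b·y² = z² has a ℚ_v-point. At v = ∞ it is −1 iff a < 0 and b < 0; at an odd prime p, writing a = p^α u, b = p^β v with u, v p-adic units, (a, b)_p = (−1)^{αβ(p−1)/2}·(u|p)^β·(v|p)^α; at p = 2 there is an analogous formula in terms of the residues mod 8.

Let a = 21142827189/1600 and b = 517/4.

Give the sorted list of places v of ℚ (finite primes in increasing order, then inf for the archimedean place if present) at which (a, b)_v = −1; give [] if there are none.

[17, 47]

(a, b) ≡ (8789, 517) mod (ℚ^×)²; places V = {2, 3, 5, 11, 17, 47, ∞}.
(a,b)_17: α=1, u≡5; β=0, v≡6 (mod 17); (5|17)=-1, (6|17)=-1; sign (−1)^0·-1^0·-1^1 = -1.
(a,b)_3: α=2, u≡2; β=0, v≡1 (mod 3); (2|3)=-1, (1|3)=+1; sign (−1)^0·-1^0·+1^2 = +1.
(a,b)_2: α=-6, β=-2; u≡5, v≡5 (mod 8); ε(u)ε(v)=0·0, αω(v)=-6·1, βω(u)=-2·1; sum ≡ 0  ⇒  +1.
(a,b)_11: α=3, u≡10; β=1, v≡9 (mod 11); (10|11)=-1, (9|11)=+1; sign (−1)^1·-1^1·+1^3 = +1.
(a,b)_47: α=3, u≡43; β=1, v≡38 (mod 47); (43|47)=-1, (38|47)=-1; sign (−1)^1·-1^1·-1^3 = -1.
(a,b)_5: α=-2, u≡1; β=0, v≡3 (mod 5); (1|5)=+1, (3|5)=-1; sign (−1)^0·+1^0·-1^-2 = +1.
(a,b)_∞: sgn(8789)=+, sgn(517)=+, so +1.
(8789, 517 / ℚ) ramifies at {17, 47}: a division algebra.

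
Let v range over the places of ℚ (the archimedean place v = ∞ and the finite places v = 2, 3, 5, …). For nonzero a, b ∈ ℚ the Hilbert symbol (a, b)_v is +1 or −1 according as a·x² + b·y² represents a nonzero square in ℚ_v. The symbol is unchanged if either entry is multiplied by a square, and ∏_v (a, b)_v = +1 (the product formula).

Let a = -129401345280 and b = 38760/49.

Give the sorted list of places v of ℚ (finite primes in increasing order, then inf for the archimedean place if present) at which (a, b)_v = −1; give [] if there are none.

(a, b) ≡ (-4845, 9690) mod (ℚ^×)²; places V = {2, 3, 5, 7, 17, 19, ∞}.
(a,b)_17: α=3, u≡16; β=1, v≡16 (mod 17); (16|17)=+1, (16|17)=+1; sign (−1)^0·+1^1·+1^3 = +1.
(a,b)_∞: sgn(-4845)=−, sgn(9690)=+, so +1.
(a,b)_19: α=3, u≡16; β=1, v≡11 (mod 19); (16|19)=+1, (11|19)=+1; sign (−1)^1·+1^1·+1^3 = -1.
(a,b)_2: α=8, β=3; u≡3, v≡5 (mod 8); ε(u)ε(v)=1·0, αω(v)=8·1, βω(u)=3·1; sum ≡ 1  ⇒  -1.
(a,b)_3: α=1, u≡2; β=1, v≡2 (mod 3); (2|3)=-1, (2|3)=-1; sign (−1)^1·-1^1·-1^1 = -1.
(a,b)_5: α=1, u≡4; β=1, v≡3 (mod 5); (4|5)=+1, (3|5)=-1; sign (−1)^0·+1^1·-1^1 = -1.
(a,b)_7: α=0, u≡3; β=-2, v≡1 (mod 7); (3|7)=-1, (1|7)=+1; sign (−1)^0·-1^-2·+1^0 = +1.
Ram(-4845, 9690) = {2, 3, 5, 19}; no ℚ_2-point on the conic.

[2, 3, 5, 19]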